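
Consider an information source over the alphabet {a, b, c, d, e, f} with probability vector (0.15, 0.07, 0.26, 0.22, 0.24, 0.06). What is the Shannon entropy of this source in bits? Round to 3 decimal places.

H = −Σ pᵢ log₂ pᵢ.
−0.15·log₂(0.15) = 0.4105
−0.07·log₂(0.07) = 0.2686
−0.26·log₂(0.26) = 0.5053
−0.22·log₂(0.22) = 0.4806
−0.24·log₂(0.24) = 0.4941
−0.06·log₂(0.06) = 0.2435
Sum ≈ 2.4026 → 2.403 bits.

2.403 bits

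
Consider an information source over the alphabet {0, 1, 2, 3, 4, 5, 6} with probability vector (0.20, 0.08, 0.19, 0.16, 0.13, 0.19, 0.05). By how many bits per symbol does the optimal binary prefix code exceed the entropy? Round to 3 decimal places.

0.052 bits

Entropy H = −Σ p log₂ p ≈ 2.6881 bits.
Huffman merges: 1/20+2/25→13/100; 13/100+13/100→13/50; 4/25+19/100→7/20; 19/100+1/5→39/100; 13/50+7/20→61/100; 39/100+61/100→1. L = 137/50 ≈ 2.7400.
L − H = 2.7400 − 2.6881 = 0.052 bits.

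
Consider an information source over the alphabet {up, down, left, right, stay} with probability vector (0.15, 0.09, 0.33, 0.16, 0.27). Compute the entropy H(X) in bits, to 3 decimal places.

H = −Σ pᵢ log₂ pᵢ.
−0.15·log₂(0.15) = 0.4105
−0.09·log₂(0.09) = 0.3127
−0.33·log₂(0.33) = 0.5278
−0.16·log₂(0.16) = 0.4230
−0.27·log₂(0.27) = 0.5100
Sum ≈ 2.1841 → 2.184 bits.

2.184 bits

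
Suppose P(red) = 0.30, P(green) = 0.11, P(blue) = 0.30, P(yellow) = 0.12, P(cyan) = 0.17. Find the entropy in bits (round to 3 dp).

H = −Σ pᵢ log₂ pᵢ.
−0.30·log₂(0.30) = 0.5211
−0.11·log₂(0.11) = 0.3503
−0.30·log₂(0.30) = 0.5211
−0.12·log₂(0.12) = 0.3671
−0.17·log₂(0.17) = 0.4346
Sum ≈ 2.1941 → 2.194 bits.

2.194 bits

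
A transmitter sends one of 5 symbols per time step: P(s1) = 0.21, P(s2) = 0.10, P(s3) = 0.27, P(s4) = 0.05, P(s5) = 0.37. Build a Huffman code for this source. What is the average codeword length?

2.14 bits/symbol

Repeatedly combine the two least-probable nodes; the expected code length is the sum of the merged weights.
merge 1/20 + 1/10 → 3/20
merge 3/20 + 21/100 → 9/25
merge 27/100 + 9/25 → 63/100
merge 37/100 + 63/100 → 1
L = 3/20 + 9/25 + 63/100 + 1 = 107/50 = 2.14 bits/symbol.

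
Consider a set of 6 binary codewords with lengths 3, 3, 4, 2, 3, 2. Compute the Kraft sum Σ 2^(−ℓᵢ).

With common denominator 2^4 = 16: Σ 2^(−ℓᵢ) = 2/16 + 2/16 + 1/16 + 4/16 + 2/16 + 4/16 = 15/16 = 0.9375.

0.9375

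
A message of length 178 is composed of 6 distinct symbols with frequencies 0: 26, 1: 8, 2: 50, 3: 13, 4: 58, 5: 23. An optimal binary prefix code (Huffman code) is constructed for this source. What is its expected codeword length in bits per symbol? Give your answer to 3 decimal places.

2.365 bits/symbol

Probabilities are the counts divided by 178.
Repeatedly combine the two least-probable nodes; the expected code length is the sum of the merged weights.
merge 4/89 + 13/178 → 21/178
merge 21/178 + 23/178 → 22/89
merge 13/89 + 22/89 → 35/89
merge 25/89 + 29/89 → 54/89
merge 35/89 + 54/89 → 1
L = 21/178 + 22/89 + 35/89 + 54/89 + 1 = 421/178 ≈ 2.365 bits/symbol.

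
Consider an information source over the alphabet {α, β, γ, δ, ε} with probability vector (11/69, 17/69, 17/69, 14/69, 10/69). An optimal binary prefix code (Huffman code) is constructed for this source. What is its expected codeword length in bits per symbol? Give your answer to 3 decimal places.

2.304 bits/symbol

Repeatedly combine the two least-probable nodes; the expected code length is the sum of the merged weights.
merge 10/69 + 11/69 → 7/23
merge 14/69 + 17/69 → 31/69
merge 17/69 + 7/23 → 38/69
merge 31/69 + 38/69 → 1
L = 7/23 + 31/69 + 38/69 + 1 = 53/23 ≈ 2.304 bits/symbol.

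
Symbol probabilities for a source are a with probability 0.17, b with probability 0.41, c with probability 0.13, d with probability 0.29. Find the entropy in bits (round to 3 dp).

1.863 bits

H = −Σ pᵢ log₂ pᵢ.
−0.17·log₂(0.17) = 0.4346
−0.41·log₂(0.41) = 0.5274
−0.13·log₂(0.13) = 0.3826
−0.29·log₂(0.29) = 0.5179
Sum ≈ 1.8625 → 1.863 bits.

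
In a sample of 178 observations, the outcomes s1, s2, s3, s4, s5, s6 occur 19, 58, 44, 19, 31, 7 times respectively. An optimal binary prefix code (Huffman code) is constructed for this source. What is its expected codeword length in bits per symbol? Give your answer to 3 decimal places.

2.399 bits/symbol

Probabilities are the counts divided by 178.
Repeatedly combine the two least-probable nodes; the expected code length is the sum of the merged weights.
merge 7/178 + 19/178 → 13/89
merge 19/178 + 13/89 → 45/178
merge 31/178 + 22/89 → 75/178
merge 45/178 + 29/89 → 103/178
merge 75/178 + 103/178 → 1
L = 13/89 + 45/178 + 75/178 + 103/178 + 1 = 427/178 ≈ 2.399 bits/symbol.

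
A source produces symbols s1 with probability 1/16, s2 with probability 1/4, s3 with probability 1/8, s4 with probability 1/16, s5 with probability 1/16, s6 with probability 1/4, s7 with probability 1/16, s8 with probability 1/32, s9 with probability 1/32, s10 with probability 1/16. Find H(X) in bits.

2.9375 bits

Each probability is a power of 1/2, so log₂(1/p) is an integer.
H = Σ p·log₂(1/p) = 1/16·4 + 1/4·2 + 1/8·3 + 1/16·4 + 1/16·4 + 1/4·2 + 1/16·4 + 1/32·5 + 1/32·5 + 1/16·4 = 2.9375 bits.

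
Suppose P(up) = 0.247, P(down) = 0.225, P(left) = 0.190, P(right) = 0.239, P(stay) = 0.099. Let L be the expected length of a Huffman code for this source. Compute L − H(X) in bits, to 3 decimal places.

Entropy H = −Σ p log₂ p ≈ 2.2616 bits.
Huffman merges: 99/1000+19/100→289/1000; 9/40+239/1000→58/125; 247/1000+289/1000→67/125; 58/125+67/125→1. L = 2289/1000 ≈ 2.2890.
L − H = 2.2890 − 2.2616 = 0.027 bits.

0.027 bits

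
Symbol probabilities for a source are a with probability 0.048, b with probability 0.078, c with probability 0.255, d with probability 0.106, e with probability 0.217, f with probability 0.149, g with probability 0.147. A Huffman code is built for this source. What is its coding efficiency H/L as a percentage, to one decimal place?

Entropy H = −Σ p log₂ p ≈ 2.6375 bits.
Huffman merges: 6/125+39/500→63/500; 53/500+63/500→29/125; 147/1000+149/1000→37/125; 217/1000+29/125→449/1000; 51/200+37/125→551/1000; 449/1000+551/1000→1. L = 1327/500 ≈ 2.6540.
Efficiency = H/L = 2.6375/2.6540 = 99.4%.

99.4%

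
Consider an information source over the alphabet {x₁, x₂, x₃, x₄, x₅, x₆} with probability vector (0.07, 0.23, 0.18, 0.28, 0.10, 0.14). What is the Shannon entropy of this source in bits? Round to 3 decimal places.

H = −Σ pᵢ log₂ pᵢ.
−0.07·log₂(0.07) = 0.2686
−0.23·log₂(0.23) = 0.4877
−0.18·log₂(0.18) = 0.4453
−0.28·log₂(0.28) = 0.5142
−0.10·log₂(0.10) = 0.3322
−0.14·log₂(0.14) = 0.3971
Sum ≈ 2.4451 → 2.445 bits.

2.445 bits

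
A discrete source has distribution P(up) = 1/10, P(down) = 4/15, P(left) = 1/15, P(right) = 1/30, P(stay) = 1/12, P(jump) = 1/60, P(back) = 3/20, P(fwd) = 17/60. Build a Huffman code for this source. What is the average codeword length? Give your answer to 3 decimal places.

Repeatedly combine the two least-probable nodes; the expected code length is the sum of the merged weights.
merge 1/60 + 1/30 → 1/20
merge 1/20 + 1/15 → 7/60
merge 1/12 + 1/10 → 11/60
merge 7/60 + 3/20 → 4/15
merge 11/60 + 4/15 → 9/20
merge 4/15 + 17/60 → 11/20
merge 9/20 + 11/20 → 1
L = 1/20 + 7/60 + 11/60 + 4/15 + 9/20 + 11/20 + 1 = 157/60 ≈ 2.617 bits/symbol.

2.617 bits/symbol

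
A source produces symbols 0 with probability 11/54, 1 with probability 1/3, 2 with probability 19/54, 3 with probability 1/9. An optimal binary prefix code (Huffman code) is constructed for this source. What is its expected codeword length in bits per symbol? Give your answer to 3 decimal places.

1.963 bits/symbol

Repeatedly combine the two least-probable nodes; the expected code length is the sum of the merged weights.
merge 1/9 + 11/54 → 17/54
merge 17/54 + 1/3 → 35/54
merge 19/54 + 35/54 → 1
L = 17/54 + 35/54 + 1 = 53/27 ≈ 1.963 bits/symbol.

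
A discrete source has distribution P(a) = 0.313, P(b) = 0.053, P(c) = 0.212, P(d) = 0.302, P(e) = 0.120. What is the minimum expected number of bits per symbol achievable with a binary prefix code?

Repeatedly combine the two least-probable nodes; the expected code length is the sum of the merged weights.
merge 53/1000 + 3/25 → 173/1000
merge 173/1000 + 53/250 → 77/200
merge 151/500 + 313/1000 → 123/200
merge 77/200 + 123/200 → 1
L = 173/1000 + 77/200 + 123/200 + 1 = 2173/1000 = 2.173 bits/symbol.

2.173 bits/symbol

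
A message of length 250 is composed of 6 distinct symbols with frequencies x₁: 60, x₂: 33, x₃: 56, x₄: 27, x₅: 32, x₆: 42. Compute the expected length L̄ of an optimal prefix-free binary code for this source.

Probabilities are the counts divided by 250.
Repeatedly combine the two least-probable nodes; the expected code length is the sum of the merged weights.
merge 27/250 + 16/125 → 59/250
merge 33/250 + 21/125 → 3/10
merge 28/125 + 59/250 → 23/50
merge 6/25 + 3/10 → 27/50
merge 23/50 + 27/50 → 1
L = 59/250 + 3/10 + 23/50 + 27/50 + 1 = 317/125 = 2.536 bits/symbol.

2.536 bits/symbol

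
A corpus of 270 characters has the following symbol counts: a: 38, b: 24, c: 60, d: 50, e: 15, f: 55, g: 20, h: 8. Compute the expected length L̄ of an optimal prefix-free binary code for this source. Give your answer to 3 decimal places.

Probabilities are the counts divided by 270.
Repeatedly combine the two least-probable nodes; the expected code length is the sum of the merged weights.
merge 4/135 + 1/18 → 23/270
merge 2/27 + 23/270 → 43/270
merge 4/45 + 19/135 → 31/135
merge 43/270 + 5/27 → 31/90
merge 11/54 + 2/9 → 23/54
merge 31/135 + 31/90 → 31/54
merge 23/54 + 31/54 → 1
L = 23/270 + 43/270 + 31/135 + 31/90 + 23/54 + 31/54 + 1 = 761/270 ≈ 2.819 bits/symbol.

2.819 bits/symbol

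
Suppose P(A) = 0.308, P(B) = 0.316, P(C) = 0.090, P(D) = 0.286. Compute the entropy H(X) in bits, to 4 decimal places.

1.8776 bits

H = −Σ pᵢ log₂ pᵢ.
−0.308·log₂(0.308) = 0.5233
−0.316·log₂(0.316) = 0.5252
−0.090·log₂(0.090) = 0.3127
−0.286·log₂(0.286) = 0.5165
Sum ≈ 1.8776 → 1.8776 bits.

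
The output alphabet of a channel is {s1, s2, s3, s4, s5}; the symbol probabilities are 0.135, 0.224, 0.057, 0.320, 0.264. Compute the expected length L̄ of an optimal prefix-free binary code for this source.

Repeatedly combine the two least-probable nodes; the expected code length is the sum of the merged weights.
merge 57/1000 + 27/200 → 24/125
merge 24/125 + 28/125 → 52/125
merge 33/125 + 8/25 → 73/125
merge 52/125 + 73/125 → 1
L = 24/125 + 52/125 + 73/125 + 1 = 274/125 = 2.192 bits/symbol.

2.192 bits/symbol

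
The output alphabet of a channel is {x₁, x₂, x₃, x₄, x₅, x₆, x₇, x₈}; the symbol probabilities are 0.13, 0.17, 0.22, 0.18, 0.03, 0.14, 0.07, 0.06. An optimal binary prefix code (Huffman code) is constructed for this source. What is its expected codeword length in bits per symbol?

2.85 bits/symbol

Repeatedly combine the two least-probable nodes; the expected code length is the sum of the merged weights.
merge 3/100 + 3/50 → 9/100
merge 7/100 + 9/100 → 4/25
merge 13/100 + 7/50 → 27/100
merge 4/25 + 17/100 → 33/100
merge 9/50 + 11/50 → 2/5
merge 27/100 + 33/100 → 3/5
merge 2/5 + 3/5 → 1
L = 9/100 + 4/25 + 27/100 + 33/100 + 2/5 + 3/5 + 1 = 57/20 = 2.85 bits/symbol.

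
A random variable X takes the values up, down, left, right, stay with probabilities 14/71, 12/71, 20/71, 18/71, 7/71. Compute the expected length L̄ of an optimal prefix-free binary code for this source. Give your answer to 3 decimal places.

Repeatedly combine the two least-probable nodes; the expected code length is the sum of the merged weights.
merge 7/71 + 12/71 → 19/71
merge 14/71 + 18/71 → 32/71
merge 19/71 + 20/71 → 39/71
merge 32/71 + 39/71 → 1
L = 19/71 + 32/71 + 39/71 + 1 = 161/71 ≈ 2.268 bits/symbol.

2.268 bits/symbol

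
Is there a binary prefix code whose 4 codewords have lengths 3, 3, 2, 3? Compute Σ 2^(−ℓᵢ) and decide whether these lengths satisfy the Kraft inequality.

0.625; yes

With common denominator 2^3 = 8: Σ 2^(−ℓᵢ) = 1/8 + 1/8 + 2/8 + 1/8 = 5/8 = 0.625.
Kraft's inequality requires Σ ≤ 1; here Σ = 0.625 ≤ 1, so such a prefix code exists.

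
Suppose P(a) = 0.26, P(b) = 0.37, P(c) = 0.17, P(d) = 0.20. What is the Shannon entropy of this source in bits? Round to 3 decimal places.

1.935 bits

H = −Σ pᵢ log₂ pᵢ.
−0.26·log₂(0.26) = 0.5053
−0.37·log₂(0.37) = 0.5307
−0.17·log₂(0.17) = 0.4346
−0.20·log₂(0.20) = 0.4644
Sum ≈ 1.9350 → 1.935 bits.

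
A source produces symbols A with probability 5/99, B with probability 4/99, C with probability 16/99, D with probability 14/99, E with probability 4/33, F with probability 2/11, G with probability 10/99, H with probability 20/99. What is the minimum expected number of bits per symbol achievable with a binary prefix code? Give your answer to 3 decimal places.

2.889 bits/symbol

Repeatedly combine the two least-probable nodes; the expected code length is the sum of the merged weights.
merge 4/99 + 5/99 → 1/11
merge 1/11 + 10/99 → 19/99
merge 4/33 + 14/99 → 26/99
merge 16/99 + 2/11 → 34/99
merge 19/99 + 20/99 → 13/33
merge 26/99 + 34/99 → 20/33
merge 13/33 + 20/33 → 1
L = 1/11 + 19/99 + 26/99 + 34/99 + 13/33 + 20/33 + 1 = 26/9 ≈ 2.889 bits/symbol.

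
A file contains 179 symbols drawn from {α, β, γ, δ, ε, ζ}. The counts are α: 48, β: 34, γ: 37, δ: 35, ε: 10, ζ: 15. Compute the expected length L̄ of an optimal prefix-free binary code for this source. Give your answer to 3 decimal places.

2.469 bits/symbol

Probabilities are the counts divided by 179.
Repeatedly combine the two least-probable nodes; the expected code length is the sum of the merged weights.
merge 10/179 + 15/179 → 25/179
merge 25/179 + 34/179 → 59/179
merge 35/179 + 37/179 → 72/179
merge 48/179 + 59/179 → 107/179
merge 72/179 + 107/179 → 1
L = 25/179 + 59/179 + 72/179 + 107/179 + 1 = 442/179 ≈ 2.469 bits/symbol.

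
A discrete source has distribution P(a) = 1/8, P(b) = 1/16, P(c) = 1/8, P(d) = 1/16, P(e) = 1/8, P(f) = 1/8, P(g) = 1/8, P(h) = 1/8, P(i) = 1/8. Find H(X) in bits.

3.125 bits

Each probability is a power of 1/2, so log₂(1/p) is an integer.
H = Σ p·log₂(1/p) = 1/8·3 + 1/16·4 + 1/8·3 + 1/16·4 + 1/8·3 + 1/8·3 + 1/8·3 + 1/8·3 + 1/8·3 = 3.125 bits.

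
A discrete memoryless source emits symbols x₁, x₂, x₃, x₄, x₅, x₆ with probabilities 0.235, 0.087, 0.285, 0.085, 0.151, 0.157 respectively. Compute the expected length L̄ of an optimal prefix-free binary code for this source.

2.48 bits/symbol

Repeatedly combine the two least-probable nodes; the expected code length is the sum of the merged weights.
merge 17/200 + 87/1000 → 43/250
merge 151/1000 + 157/1000 → 77/250
merge 43/250 + 47/200 → 407/1000
merge 57/200 + 77/250 → 593/1000
merge 407/1000 + 593/1000 → 1
L = 43/250 + 77/250 + 407/1000 + 593/1000 + 1 = 62/25 = 2.48 bits/symbol.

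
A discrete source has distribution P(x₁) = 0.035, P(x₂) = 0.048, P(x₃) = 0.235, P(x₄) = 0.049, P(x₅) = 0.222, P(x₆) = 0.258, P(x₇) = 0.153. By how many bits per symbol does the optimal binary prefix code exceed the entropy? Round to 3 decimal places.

Entropy H = −Σ p log₂ p ≈ 2.4844 bits.
Huffman merges: 7/200+6/125→83/1000; 49/1000+83/1000→33/250; 33/250+153/1000→57/200; 111/500+47/200→457/1000; 129/500+57/200→543/1000; 457/1000+543/1000→1. L = 5/2 ≈ 2.5000.
L − H = 2.5000 − 2.4844 = 0.016 bits.

0.016 bits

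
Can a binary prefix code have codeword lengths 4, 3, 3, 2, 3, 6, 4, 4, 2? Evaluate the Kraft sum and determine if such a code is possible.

With common denominator 2^6 = 64: Σ 2^(−ℓᵢ) = 4/64 + 8/64 + 8/64 + 16/64 + 8/64 + 1/64 + 4/64 + 4/64 + 16/64 = 69/64 = 1.078125.
Kraft's inequality requires Σ ≤ 1; here Σ = 1.078125 > 1, so no such prefix code exists.

1.078125; no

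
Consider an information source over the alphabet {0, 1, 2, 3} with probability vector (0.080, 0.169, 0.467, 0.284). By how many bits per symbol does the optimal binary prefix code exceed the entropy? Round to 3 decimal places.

Entropy H = −Σ p log₂ p ≈ 1.7537 bits.
Huffman merges: 2/25+169/1000→249/1000; 249/1000+71/250→533/1000; 467/1000+533/1000→1. L = 891/500 ≈ 1.7820.
L − H = 1.7820 − 1.7537 = 0.028 bits.

0.028 bits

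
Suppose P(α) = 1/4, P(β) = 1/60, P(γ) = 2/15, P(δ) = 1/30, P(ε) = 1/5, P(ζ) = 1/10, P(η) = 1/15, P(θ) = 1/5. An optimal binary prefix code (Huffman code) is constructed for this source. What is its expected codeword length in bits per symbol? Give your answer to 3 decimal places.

2.717 bits/symbol

Repeatedly combine the two least-probable nodes; the expected code length is the sum of the merged weights.
merge 1/60 + 1/30 → 1/20
merge 1/20 + 1/15 → 7/60
merge 1/10 + 7/60 → 13/60
merge 2/15 + 1/5 → 1/3
merge 1/5 + 13/60 → 5/12
merge 1/4 + 1/3 → 7/12
merge 5/12 + 7/12 → 1
L = 1/20 + 7/60 + 13/60 + 1/3 + 5/12 + 7/12 + 1 = 163/60 ≈ 2.717 bits/symbol.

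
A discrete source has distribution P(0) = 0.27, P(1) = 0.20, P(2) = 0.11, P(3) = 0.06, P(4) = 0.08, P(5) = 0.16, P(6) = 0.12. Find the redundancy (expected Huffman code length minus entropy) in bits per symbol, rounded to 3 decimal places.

Entropy H = −Σ p log₂ p ≈ 2.6498 bits.
Huffman merges: 3/50+2/25→7/50; 11/100+3/25→23/100; 7/50+4/25→3/10; 1/5+23/100→43/100; 27/100+3/10→57/100; 43/100+57/100→1. L = 267/100 ≈ 2.6700.
L − H = 2.6700 − 2.6498 = 0.020 bits.

0.020 bits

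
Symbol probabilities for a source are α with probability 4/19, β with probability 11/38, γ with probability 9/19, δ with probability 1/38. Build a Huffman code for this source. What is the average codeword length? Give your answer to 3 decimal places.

1.763 bits/symbol

Repeatedly combine the two least-probable nodes; the expected code length is the sum of the merged weights.
merge 1/38 + 4/19 → 9/38
merge 9/38 + 11/38 → 10/19
merge 9/19 + 10/19 → 1
L = 9/38 + 10/19 + 1 = 67/38 ≈ 1.763 bits/symbol.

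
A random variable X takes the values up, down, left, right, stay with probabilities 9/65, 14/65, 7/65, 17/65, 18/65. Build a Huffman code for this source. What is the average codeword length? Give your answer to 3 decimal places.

Repeatedly combine the two least-probable nodes; the expected code length is the sum of the merged weights.
merge 7/65 + 9/65 → 16/65
merge 14/65 + 16/65 → 6/13
merge 17/65 + 18/65 → 7/13
merge 6/13 + 7/13 → 1
L = 16/65 + 6/13 + 7/13 + 1 = 146/65 ≈ 2.246 bits/symbol.

2.246 bits/symbol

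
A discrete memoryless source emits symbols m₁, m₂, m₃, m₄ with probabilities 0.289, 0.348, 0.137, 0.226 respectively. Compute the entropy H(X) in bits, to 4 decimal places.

1.9253 bits

H = −Σ pᵢ log₂ pᵢ.
−0.289·log₂(0.289) = 0.5176
−0.348·log₂(0.348) = 0.5299
−0.137·log₂(0.137) = 0.3929
−0.226·log₂(0.226) = 0.4849
Sum ≈ 1.9253 → 1.9253 bits.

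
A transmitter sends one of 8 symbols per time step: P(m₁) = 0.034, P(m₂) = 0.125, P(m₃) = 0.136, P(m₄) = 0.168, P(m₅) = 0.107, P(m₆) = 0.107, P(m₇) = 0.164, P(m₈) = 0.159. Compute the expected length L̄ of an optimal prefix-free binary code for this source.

2.973 bits/symbol

Repeatedly combine the two least-probable nodes; the expected code length is the sum of the merged weights.
merge 17/500 + 107/1000 → 141/1000
merge 107/1000 + 1/8 → 29/125
merge 17/125 + 141/1000 → 277/1000
merge 159/1000 + 41/250 → 323/1000
merge 21/125 + 29/125 → 2/5
merge 277/1000 + 323/1000 → 3/5
merge 2/5 + 3/5 → 1
L = 141/1000 + 29/125 + 277/1000 + 323/1000 + 2/5 + 3/5 + 1 = 2973/1000 = 2.973 bits/symbol.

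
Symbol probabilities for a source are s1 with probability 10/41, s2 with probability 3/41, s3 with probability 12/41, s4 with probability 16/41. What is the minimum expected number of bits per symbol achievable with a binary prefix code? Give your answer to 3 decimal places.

Repeatedly combine the two least-probable nodes; the expected code length is the sum of the merged weights.
merge 3/41 + 10/41 → 13/41
merge 12/41 + 13/41 → 25/41
merge 16/41 + 25/41 → 1
L = 13/41 + 25/41 + 1 = 79/41 ≈ 1.927 bits/symbol.

1.927 bits/symbol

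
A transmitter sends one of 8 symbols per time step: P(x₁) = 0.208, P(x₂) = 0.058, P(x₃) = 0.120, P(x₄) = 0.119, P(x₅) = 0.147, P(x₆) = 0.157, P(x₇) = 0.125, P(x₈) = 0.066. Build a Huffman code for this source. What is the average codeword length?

2.916 bits/symbol

Repeatedly combine the two least-probable nodes; the expected code length is the sum of the merged weights.
merge 29/500 + 33/500 → 31/250
merge 119/1000 + 3/25 → 239/1000
merge 31/250 + 1/8 → 249/1000
merge 147/1000 + 157/1000 → 38/125
merge 26/125 + 239/1000 → 447/1000
merge 249/1000 + 38/125 → 553/1000
merge 447/1000 + 553/1000 → 1
L = 31/250 + 239/1000 + 249/1000 + 38/125 + 447/1000 + 553/1000 + 1 = 729/250 = 2.916 bits/symbol.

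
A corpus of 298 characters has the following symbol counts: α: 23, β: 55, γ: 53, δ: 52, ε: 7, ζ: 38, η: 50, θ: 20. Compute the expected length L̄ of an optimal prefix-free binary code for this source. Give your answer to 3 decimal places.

2.896 bits/symbol

Probabilities are the counts divided by 298.
Repeatedly combine the two least-probable nodes; the expected code length is the sum of the merged weights.
merge 7/298 + 10/149 → 27/298
merge 23/298 + 27/298 → 25/149
merge 19/149 + 25/149 → 44/149
merge 25/149 + 26/149 → 51/149
merge 53/298 + 55/298 → 54/149
merge 44/149 + 51/149 → 95/149
merge 54/149 + 95/149 → 1
L = 27/298 + 25/149 + 44/149 + 51/149 + 54/149 + 95/149 + 1 = 863/298 ≈ 2.896 bits/symbol.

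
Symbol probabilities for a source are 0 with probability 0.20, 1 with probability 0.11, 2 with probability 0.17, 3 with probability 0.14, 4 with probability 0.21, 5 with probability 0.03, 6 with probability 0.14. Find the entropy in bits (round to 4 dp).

2.6681 bits

H = −Σ pᵢ log₂ pᵢ.
−0.20·log₂(0.20) = 0.4644
−0.11·log₂(0.11) = 0.3503
−0.17·log₂(0.17) = 0.4346
−0.14·log₂(0.14) = 0.3971
−0.21·log₂(0.21) = 0.4728
−0.03·log₂(0.03) = 0.1518
−0.14·log₂(0.14) = 0.3971
Sum ≈ 2.6681 → 2.6681 bits.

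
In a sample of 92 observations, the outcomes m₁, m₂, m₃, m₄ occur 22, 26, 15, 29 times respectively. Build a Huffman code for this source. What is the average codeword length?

2 bits/symbol

Probabilities are the counts divided by 92.
Repeatedly combine the two least-probable nodes; the expected code length is the sum of the merged weights.
merge 15/92 + 11/46 → 37/92
merge 13/46 + 29/92 → 55/92
merge 37/92 + 55/92 → 1
L = 37/92 + 55/92 + 1 = 2 bits/symbol.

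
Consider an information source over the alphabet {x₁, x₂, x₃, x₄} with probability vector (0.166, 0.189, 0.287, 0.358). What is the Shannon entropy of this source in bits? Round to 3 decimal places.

1.932 bits

H = −Σ pᵢ log₂ pᵢ.
−0.166·log₂(0.166) = 0.4301
−0.189·log₂(0.189) = 0.4543
−0.287·log₂(0.287) = 0.5169
−0.358·log₂(0.358) = 0.5305
Sum ≈ 1.9317 → 1.932 bits.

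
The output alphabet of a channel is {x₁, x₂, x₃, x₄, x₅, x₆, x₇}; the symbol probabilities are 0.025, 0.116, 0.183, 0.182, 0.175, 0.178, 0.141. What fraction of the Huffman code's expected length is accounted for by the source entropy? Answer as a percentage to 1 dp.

96.2%

Entropy H = −Σ p log₂ p ≈ 2.6711 bits.
Huffman merges: 1/40+29/250→141/1000; 141/1000+141/1000→141/500; 7/40+89/500→353/1000; 91/500+183/1000→73/200; 141/500+353/1000→127/200; 73/200+127/200→1. L = 347/125 ≈ 2.7760.
Efficiency = H/L = 2.6711/2.7760 = 96.2%.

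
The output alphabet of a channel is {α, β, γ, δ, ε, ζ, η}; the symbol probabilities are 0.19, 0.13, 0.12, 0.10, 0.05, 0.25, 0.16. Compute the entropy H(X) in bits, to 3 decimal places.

2.676 bits

H = −Σ pᵢ log₂ pᵢ.
−0.19·log₂(0.19) = 0.4552
−0.13·log₂(0.13) = 0.3826
−0.12·log₂(0.12) = 0.3671
−0.10·log₂(0.10) = 0.3322
−0.05·log₂(0.05) = 0.2161
−0.25·log₂(0.25) = 0.5000
−0.16·log₂(0.16) = 0.4230
Sum ≈ 2.6762 → 2.676 bits.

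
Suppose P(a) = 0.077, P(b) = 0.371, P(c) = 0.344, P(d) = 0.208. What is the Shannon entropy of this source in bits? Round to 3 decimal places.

H = −Σ pᵢ log₂ pᵢ.
−0.077·log₂(0.077) = 0.2848
−0.371·log₂(0.371) = 0.5307
−0.344·log₂(0.344) = 0.5296
−0.208·log₂(0.208) = 0.4712
Sum ≈ 1.8163 → 1.816 bits.

1.816 bits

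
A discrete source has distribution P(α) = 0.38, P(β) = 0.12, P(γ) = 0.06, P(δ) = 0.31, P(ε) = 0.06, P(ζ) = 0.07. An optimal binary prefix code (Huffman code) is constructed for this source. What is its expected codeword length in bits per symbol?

2.24 bits/symbol

Repeatedly combine the two least-probable nodes; the expected code length is the sum of the merged weights.
merge 3/50 + 3/50 → 3/25
merge 7/100 + 3/25 → 19/100
merge 3/25 + 19/100 → 31/100
merge 31/100 + 31/100 → 31/50
merge 19/50 + 31/50 → 1
L = 3/25 + 19/100 + 31/100 + 31/50 + 1 = 56/25 = 2.24 bits/symbol.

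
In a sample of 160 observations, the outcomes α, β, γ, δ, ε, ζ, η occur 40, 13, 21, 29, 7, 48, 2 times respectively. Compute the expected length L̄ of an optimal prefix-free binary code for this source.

2.4625 bits/symbol

Probabilities are the counts divided by 160.
Repeatedly combine the two least-probable nodes; the expected code length is the sum of the merged weights.
merge 1/80 + 7/160 → 9/160
merge 9/160 + 13/160 → 11/80
merge 21/160 + 11/80 → 43/160
merge 29/160 + 1/4 → 69/160
merge 43/160 + 3/10 → 91/160
merge 69/160 + 91/160 → 1
L = 9/160 + 11/80 + 43/160 + 69/160 + 91/160 + 1 = 197/80 = 2.4625 bits/symbol.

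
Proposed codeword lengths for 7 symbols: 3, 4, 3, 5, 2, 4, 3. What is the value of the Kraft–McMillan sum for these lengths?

0.78125

With common denominator 2^5 = 32: Σ 2^(−ℓᵢ) = 4/32 + 2/32 + 4/32 + 1/32 + 8/32 + 2/32 + 4/32 = 25/32 = 0.78125.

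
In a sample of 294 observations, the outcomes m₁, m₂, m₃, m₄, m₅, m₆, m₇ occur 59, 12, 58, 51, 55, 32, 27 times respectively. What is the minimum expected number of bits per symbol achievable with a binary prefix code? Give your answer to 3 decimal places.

Probabilities are the counts divided by 294.
Repeatedly combine the two least-probable nodes; the expected code length is the sum of the merged weights.
merge 2/49 + 9/98 → 13/98
merge 16/147 + 13/98 → 71/294
merge 17/98 + 55/294 → 53/147
merge 29/147 + 59/294 → 39/98
merge 71/294 + 53/147 → 59/98
merge 39/98 + 59/98 → 1
L = 13/98 + 71/294 + 53/147 + 39/98 + 59/98 + 1 = 134/49 ≈ 2.735 bits/symbol.

2.735 bits/symbol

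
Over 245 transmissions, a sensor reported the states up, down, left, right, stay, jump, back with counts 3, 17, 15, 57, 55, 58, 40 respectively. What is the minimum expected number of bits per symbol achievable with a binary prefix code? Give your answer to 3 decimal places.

Probabilities are the counts divided by 245.
Repeatedly combine the two least-probable nodes; the expected code length is the sum of the merged weights.
merge 3/245 + 3/49 → 18/245
merge 17/245 + 18/245 → 1/7
merge 1/7 + 8/49 → 15/49
merge 11/49 + 57/245 → 16/35
merge 58/245 + 15/49 → 19/35
merge 16/35 + 19/35 → 1
L = 18/245 + 1/7 + 15/49 + 16/35 + 19/35 + 1 = 618/245 ≈ 2.522 bits/symbol.

2.522 bits/symbol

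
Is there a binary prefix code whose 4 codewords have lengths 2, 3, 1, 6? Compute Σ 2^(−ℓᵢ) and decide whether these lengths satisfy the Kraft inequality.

0.890625; yes

With common denominator 2^6 = 64: Σ 2^(−ℓᵢ) = 16/64 + 8/64 + 32/64 + 1/64 = 57/64 = 0.890625.
Kraft's inequality requires Σ ≤ 1; here Σ = 0.890625 ≤ 1, so such a prefix code exists.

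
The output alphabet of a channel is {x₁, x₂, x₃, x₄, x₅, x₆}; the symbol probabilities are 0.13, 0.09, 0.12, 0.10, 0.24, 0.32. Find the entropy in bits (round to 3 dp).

H = −Σ pᵢ log₂ pᵢ.
−0.13·log₂(0.13) = 0.3826
−0.09·log₂(0.09) = 0.3127
−0.12·log₂(0.12) = 0.3671
−0.10·log₂(0.10) = 0.3322
−0.24·log₂(0.24) = 0.4941
−0.32·log₂(0.32) = 0.5260
Sum ≈ 2.4147 → 2.415 bits.

2.415 bits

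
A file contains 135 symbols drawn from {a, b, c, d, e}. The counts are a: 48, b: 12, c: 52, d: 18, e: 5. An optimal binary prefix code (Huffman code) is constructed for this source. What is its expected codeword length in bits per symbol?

Probabilities are the counts divided by 135.
Repeatedly combine the two least-probable nodes; the expected code length is the sum of the merged weights.
merge 1/27 + 4/45 → 17/135
merge 17/135 + 2/15 → 7/27
merge 7/27 + 16/45 → 83/135
merge 52/135 + 83/135 → 1
L = 17/135 + 7/27 + 83/135 + 1 = 2 bits/symbol.

2 bits/symbol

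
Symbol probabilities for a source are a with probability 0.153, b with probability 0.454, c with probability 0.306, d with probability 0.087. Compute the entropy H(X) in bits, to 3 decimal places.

H = −Σ pᵢ log₂ pᵢ.
−0.153·log₂(0.153) = 0.4144
−0.454·log₂(0.454) = 0.5172
−0.306·log₂(0.306) = 0.5228
−0.087·log₂(0.087) = 0.3065
Sum ≈ 1.7609 → 1.761 bits.

1.761 bits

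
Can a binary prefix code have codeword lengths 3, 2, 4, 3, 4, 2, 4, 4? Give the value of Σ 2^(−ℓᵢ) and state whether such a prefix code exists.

With common denominator 2^4 = 16: Σ 2^(−ℓᵢ) = 2/16 + 4/16 + 1/16 + 2/16 + 1/16 + 4/16 + 1/16 + 1/16 = 16/16 = 1.
Kraft's inequality requires Σ ≤ 1; here Σ = 1 ≤ 1, so such a prefix code exists.

1; yes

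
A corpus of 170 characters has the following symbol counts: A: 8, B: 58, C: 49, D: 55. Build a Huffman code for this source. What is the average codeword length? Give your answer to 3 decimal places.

1.994 bits/symbol

Probabilities are the counts divided by 170.
Repeatedly combine the two least-probable nodes; the expected code length is the sum of the merged weights.
merge 4/85 + 49/170 → 57/170
merge 11/34 + 57/170 → 56/85
merge 29/85 + 56/85 → 1
L = 57/170 + 56/85 + 1 = 339/170 ≈ 1.994 bits/symbol.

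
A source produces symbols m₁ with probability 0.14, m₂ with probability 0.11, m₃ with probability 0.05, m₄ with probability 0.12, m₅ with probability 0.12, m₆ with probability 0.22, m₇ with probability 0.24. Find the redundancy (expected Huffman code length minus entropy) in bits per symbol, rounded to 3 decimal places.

0.028 bits

Entropy H = −Σ p log₂ p ≈ 2.6723 bits.
Huffman merges: 1/20+11/100→4/25; 3/25+3/25→6/25; 7/50+4/25→3/10; 11/50+6/25→23/50; 6/25+3/10→27/50; 23/50+27/50→1. L = 27/10 ≈ 2.7000.
L − H = 2.7000 − 2.6723 = 0.028 bits.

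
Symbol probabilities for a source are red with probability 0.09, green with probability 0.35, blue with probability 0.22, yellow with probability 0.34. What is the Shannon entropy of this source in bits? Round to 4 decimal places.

H = −Σ pᵢ log₂ pᵢ.
−0.09·log₂(0.09) = 0.3127
−0.35·log₂(0.35) = 0.5301
−0.22·log₂(0.22) = 0.4806
−0.34·log₂(0.34) = 0.5292
Sum ≈ 1.8525 → 1.8525 bits.

1.8525 bits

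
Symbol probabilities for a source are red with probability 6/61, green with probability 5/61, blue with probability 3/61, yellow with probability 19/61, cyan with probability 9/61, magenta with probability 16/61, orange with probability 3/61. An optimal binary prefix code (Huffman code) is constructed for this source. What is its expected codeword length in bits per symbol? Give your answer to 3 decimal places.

2.525 bits/symbol

Repeatedly combine the two least-probable nodes; the expected code length is the sum of the merged weights.
merge 3/61 + 3/61 → 6/61
merge 5/61 + 6/61 → 11/61
merge 6/61 + 9/61 → 15/61
merge 11/61 + 15/61 → 26/61
merge 16/61 + 19/61 → 35/61
merge 26/61 + 35/61 → 1
L = 6/61 + 11/61 + 15/61 + 26/61 + 35/61 + 1 = 154/61 ≈ 2.525 bits/symbol.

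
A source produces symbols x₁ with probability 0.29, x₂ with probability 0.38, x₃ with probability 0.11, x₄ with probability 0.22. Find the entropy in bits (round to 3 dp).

1.879 bits

H = −Σ pᵢ log₂ pᵢ.
−0.29·log₂(0.29) = 0.5179
−0.38·log₂(0.38) = 0.5305
−0.11·log₂(0.11) = 0.3503
−0.22·log₂(0.22) = 0.4806
Sum ≈ 1.8792 → 1.879 bits.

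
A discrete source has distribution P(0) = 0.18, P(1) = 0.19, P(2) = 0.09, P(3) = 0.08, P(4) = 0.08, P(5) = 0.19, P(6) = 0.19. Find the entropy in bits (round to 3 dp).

H = −Σ pᵢ log₂ pᵢ.
−0.18·log₂(0.18) = 0.4453
−0.19·log₂(0.19) = 0.4552
−0.09·log₂(0.09) = 0.3127
−0.08·log₂(0.08) = 0.2915
−0.08·log₂(0.08) = 0.2915
−0.19·log₂(0.19) = 0.4552
−0.19·log₂(0.19) = 0.4552
Sum ≈ 2.7067 → 2.707 bits.

2.707 bits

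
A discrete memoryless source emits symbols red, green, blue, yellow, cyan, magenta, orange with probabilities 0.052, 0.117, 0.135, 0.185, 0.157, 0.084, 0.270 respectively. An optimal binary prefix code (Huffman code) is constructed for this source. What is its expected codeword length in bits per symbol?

2.681 bits/symbol

Repeatedly combine the two least-probable nodes; the expected code length is the sum of the merged weights.
merge 13/250 + 21/250 → 17/125
merge 117/1000 + 27/200 → 63/250
merge 17/125 + 157/1000 → 293/1000
merge 37/200 + 63/250 → 437/1000
merge 27/100 + 293/1000 → 563/1000
merge 437/1000 + 563/1000 → 1
L = 17/125 + 63/250 + 293/1000 + 437/1000 + 563/1000 + 1 = 2681/1000 = 2.681 bits/symbol.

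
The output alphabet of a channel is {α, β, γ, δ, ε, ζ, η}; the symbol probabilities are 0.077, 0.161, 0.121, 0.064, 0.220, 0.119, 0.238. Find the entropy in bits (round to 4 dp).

2.6704 bits

H = −Σ pᵢ log₂ pᵢ.
−0.077·log₂(0.077) = 0.2848
−0.161·log₂(0.161) = 0.4242
−0.121·log₂(0.121) = 0.3687
−0.064·log₂(0.064) = 0.2538
−0.220·log₂(0.220) = 0.4806
−0.119·log₂(0.119) = 0.3654
−0.238·log₂(0.238) = 0.4929
Sum ≈ 2.6704 → 2.6704 bits.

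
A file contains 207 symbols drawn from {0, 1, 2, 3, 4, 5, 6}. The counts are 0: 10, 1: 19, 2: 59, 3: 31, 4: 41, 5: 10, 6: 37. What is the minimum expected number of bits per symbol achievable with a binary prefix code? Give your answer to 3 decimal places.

2.614 bits/symbol

Probabilities are the counts divided by 207.
Repeatedly combine the two least-probable nodes; the expected code length is the sum of the merged weights.
merge 10/207 + 10/207 → 20/207
merge 19/207 + 20/207 → 13/69
merge 31/207 + 37/207 → 68/207
merge 13/69 + 41/207 → 80/207
merge 59/207 + 68/207 → 127/207
merge 80/207 + 127/207 → 1
L = 20/207 + 13/69 + 68/207 + 80/207 + 127/207 + 1 = 541/207 ≈ 2.614 bits/symbol.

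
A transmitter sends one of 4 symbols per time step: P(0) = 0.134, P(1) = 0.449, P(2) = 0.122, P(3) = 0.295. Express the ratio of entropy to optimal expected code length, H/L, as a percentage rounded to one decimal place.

Entropy H = −Σ p log₂ p ≈ 1.7971 bits.
Huffman merges: 61/500+67/500→32/125; 32/125+59/200→551/1000; 449/1000+551/1000→1. L = 1807/1000 ≈ 1.8070.
Efficiency = H/L = 1.7971/1.8070 = 99.5%.

99.5%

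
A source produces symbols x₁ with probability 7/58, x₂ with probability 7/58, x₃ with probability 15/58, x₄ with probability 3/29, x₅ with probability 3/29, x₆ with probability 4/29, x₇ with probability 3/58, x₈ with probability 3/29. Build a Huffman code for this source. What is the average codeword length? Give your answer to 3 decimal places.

Repeatedly combine the two least-probable nodes; the expected code length is the sum of the merged weights.
merge 3/58 + 3/29 → 9/58
merge 3/29 + 3/29 → 6/29
merge 7/58 + 7/58 → 7/29
merge 4/29 + 9/58 → 17/58
merge 6/29 + 7/29 → 13/29
merge 15/58 + 17/58 → 16/29
merge 13/29 + 16/29 → 1
L = 9/58 + 6/29 + 7/29 + 17/58 + 13/29 + 16/29 + 1 = 84/29 ≈ 2.897 bits/symbol.

2.897 bits/symbol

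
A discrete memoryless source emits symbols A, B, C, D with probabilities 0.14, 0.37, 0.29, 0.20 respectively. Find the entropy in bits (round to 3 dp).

1.910 bits

H = −Σ pᵢ log₂ pᵢ.
−0.14·log₂(0.14) = 0.3971
−0.37·log₂(0.37) = 0.5307
−0.29·log₂(0.29) = 0.5179
−0.20·log₂(0.20) = 0.4644
Sum ≈ 1.9101 → 1.910 bits.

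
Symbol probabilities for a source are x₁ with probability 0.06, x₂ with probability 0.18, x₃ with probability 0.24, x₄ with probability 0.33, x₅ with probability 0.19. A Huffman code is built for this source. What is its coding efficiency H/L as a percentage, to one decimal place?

Entropy H = −Σ p log₂ p ≈ 2.1660 bits.
Huffman merges: 3/50+9/50→6/25; 19/100+6/25→43/100; 6/25+33/100→57/100; 43/100+57/100→1. L = 56/25 ≈ 2.2400.
Efficiency = H/L = 2.1660/2.2400 = 96.7%.

96.7%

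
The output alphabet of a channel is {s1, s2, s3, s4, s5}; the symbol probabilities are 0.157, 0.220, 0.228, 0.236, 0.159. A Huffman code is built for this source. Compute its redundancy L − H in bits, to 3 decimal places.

Entropy H = −Σ p log₂ p ≈ 2.2997 bits.
Huffman merges: 157/1000+159/1000→79/250; 11/50+57/250→56/125; 59/250+79/250→69/125; 56/125+69/125→1. L = 579/250 ≈ 2.3160.
L − H = 2.3160 − 2.2997 = 0.016 bits.

0.016 bits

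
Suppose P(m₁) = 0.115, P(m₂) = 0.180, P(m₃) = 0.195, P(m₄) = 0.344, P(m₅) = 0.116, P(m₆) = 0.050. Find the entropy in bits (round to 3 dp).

H = −Σ pᵢ log₂ pᵢ.
−0.115·log₂(0.115) = 0.3588
−0.180·log₂(0.180) = 0.4453
−0.195·log₂(0.195) = 0.4599
−0.344·log₂(0.344) = 0.5296
−0.116·log₂(0.116) = 0.3605
−0.050·log₂(0.050) = 0.2161
Sum ≈ 2.3702 → 2.370 bits.

2.370 bits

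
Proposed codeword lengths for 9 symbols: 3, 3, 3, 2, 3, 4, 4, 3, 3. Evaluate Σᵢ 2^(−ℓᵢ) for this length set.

1.125

With common denominator 2^4 = 16: Σ 2^(−ℓᵢ) = 2/16 + 2/16 + 2/16 + 4/16 + 2/16 + 1/16 + 1/16 + 2/16 + 2/16 = 18/16 = 1.125.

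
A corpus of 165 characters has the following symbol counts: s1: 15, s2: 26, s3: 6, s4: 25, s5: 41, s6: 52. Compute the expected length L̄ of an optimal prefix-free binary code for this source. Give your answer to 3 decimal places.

Probabilities are the counts divided by 165.
Repeatedly combine the two least-probable nodes; the expected code length is the sum of the merged weights.
merge 2/55 + 1/11 → 7/55
merge 7/55 + 5/33 → 46/165
merge 26/165 + 41/165 → 67/165
merge 46/165 + 52/165 → 98/165
merge 67/165 + 98/165 → 1
L = 7/55 + 46/165 + 67/165 + 98/165 + 1 = 397/165 ≈ 2.406 bits/symbol.

2.406 bits/symbol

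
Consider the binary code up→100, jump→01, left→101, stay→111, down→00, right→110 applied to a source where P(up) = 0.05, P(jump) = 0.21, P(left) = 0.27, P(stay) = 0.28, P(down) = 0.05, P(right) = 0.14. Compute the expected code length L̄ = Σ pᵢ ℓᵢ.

2.74 bits/symbol

L̄ = Σ pᵢ·ℓᵢ = 0.05·3 + 0.21·2 + 0.27·3 + 0.28·3 + 0.05·2 + 0.14·3 = 2.74 bits/symbol.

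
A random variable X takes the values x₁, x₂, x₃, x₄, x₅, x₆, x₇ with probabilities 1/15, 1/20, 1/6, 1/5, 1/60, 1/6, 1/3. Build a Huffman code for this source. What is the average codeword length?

2.5 bits/symbol

Repeatedly combine the two least-probable nodes; the expected code length is the sum of the merged weights.
merge 1/60 + 1/20 → 1/15
merge 1/15 + 1/15 → 2/15
merge 2/15 + 1/6 → 3/10
merge 1/6 + 1/5 → 11/30
merge 3/10 + 1/3 → 19/30
merge 11/30 + 19/30 → 1
L = 1/15 + 2/15 + 3/10 + 11/30 + 19/30 + 1 = 5/2 = 2.5 bits/symbol.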